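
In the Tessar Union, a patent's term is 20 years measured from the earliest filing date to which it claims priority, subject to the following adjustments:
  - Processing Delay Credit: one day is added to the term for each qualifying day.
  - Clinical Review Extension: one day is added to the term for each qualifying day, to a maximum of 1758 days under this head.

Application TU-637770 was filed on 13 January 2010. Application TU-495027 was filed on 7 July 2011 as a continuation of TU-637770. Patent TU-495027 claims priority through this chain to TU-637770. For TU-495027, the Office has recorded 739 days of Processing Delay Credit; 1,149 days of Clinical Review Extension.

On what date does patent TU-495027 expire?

Earliest priority filing: 13 January 2010.
Base term: 13 January 2010 + 20 years → 13 January 2030.
Processing Delay Credit: +739 days → 22 January 2032.
Clinical Review Extension: 1149 days (within the 1758-day cap) → +1149 days → 16 March 2035.

2035-03-16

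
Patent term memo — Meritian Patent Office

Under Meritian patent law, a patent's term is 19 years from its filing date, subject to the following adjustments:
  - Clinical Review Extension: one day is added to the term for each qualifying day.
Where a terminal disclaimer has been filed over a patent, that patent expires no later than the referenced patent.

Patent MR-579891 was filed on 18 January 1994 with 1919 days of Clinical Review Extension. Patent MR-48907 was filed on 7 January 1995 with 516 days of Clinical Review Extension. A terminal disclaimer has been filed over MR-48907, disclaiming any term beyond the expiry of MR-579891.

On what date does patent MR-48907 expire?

Natural term of MR-48907:
  Base: filing + 19 years → 7 January 2014.
  Clinical Review Extension: +516 days → 7 June 2015.
Expiry of referenced patent MR-579891:
  Base: filing + 19 years → 18 January 2013.
  Clinical Review Extension: +1919 days → 21 April 2018.
Terminal disclaimer: MR-48907 expires on the earlier of 7 June 2015 and 21 April 2018.

June 7, 2015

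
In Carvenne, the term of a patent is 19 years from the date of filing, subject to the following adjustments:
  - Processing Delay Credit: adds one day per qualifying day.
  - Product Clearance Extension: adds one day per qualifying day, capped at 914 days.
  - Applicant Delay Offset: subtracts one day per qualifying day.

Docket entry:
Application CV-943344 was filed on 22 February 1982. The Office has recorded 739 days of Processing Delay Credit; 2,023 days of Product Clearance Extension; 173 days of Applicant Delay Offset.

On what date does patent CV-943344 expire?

March 13, 2005

Base term: filing date + 19 years → 22 February 2001.
Processing Delay Credit: +739 days → 3 March 2003.
Product Clearance Extension: 2023 days claimed exceeds the 914-day cap, so +914 days → 2 September 2005.
Applicant Delay Offset: −173 days → 13 March 2005.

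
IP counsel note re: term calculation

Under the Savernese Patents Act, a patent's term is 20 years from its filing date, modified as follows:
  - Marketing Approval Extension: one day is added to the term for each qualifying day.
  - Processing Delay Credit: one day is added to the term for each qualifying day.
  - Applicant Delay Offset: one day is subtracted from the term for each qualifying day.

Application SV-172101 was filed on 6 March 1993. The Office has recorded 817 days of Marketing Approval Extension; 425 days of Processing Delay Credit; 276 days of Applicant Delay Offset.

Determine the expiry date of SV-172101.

Base term: filing date + 20 years → 6 March 2013.
Marketing Approval Extension: +817 days → 1 June 2015.
Processing Delay Credit: +425 days → 30 July 2016.
Applicant Delay Offset: −276 days → 28 October 2015.

2015-10-28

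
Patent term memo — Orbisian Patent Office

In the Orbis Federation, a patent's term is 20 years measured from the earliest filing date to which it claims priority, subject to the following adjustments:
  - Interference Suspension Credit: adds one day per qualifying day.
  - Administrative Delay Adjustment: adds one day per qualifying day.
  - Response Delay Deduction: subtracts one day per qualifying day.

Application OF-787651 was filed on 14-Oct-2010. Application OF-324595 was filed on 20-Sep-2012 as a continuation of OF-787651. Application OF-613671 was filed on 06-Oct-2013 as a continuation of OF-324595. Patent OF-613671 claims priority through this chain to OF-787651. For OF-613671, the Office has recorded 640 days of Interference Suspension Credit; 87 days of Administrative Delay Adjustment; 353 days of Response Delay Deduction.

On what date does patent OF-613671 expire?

2031-10-23

Earliest priority filing: 14 October 2010.
Base term: 14 October 2010 + 20 years → 14 October 2030.
Interference Suspension Credit: +640 days → 15 July 2032.
Administrative Delay Adjustment: +87 days → 10 October 2032.
Response Delay Deduction: −353 days → 23 October 2031.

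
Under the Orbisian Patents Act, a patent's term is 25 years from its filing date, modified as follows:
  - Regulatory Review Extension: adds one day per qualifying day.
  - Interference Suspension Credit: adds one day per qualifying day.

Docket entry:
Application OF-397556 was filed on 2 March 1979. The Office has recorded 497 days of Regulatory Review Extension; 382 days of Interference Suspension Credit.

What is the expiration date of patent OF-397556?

Base term: filing date + 25 years → 2 March 2004.
Regulatory Review Extension: +497 days → 12 July 2005.
Interference Suspension Credit: +382 days → 29 July 2006.

2006-07-29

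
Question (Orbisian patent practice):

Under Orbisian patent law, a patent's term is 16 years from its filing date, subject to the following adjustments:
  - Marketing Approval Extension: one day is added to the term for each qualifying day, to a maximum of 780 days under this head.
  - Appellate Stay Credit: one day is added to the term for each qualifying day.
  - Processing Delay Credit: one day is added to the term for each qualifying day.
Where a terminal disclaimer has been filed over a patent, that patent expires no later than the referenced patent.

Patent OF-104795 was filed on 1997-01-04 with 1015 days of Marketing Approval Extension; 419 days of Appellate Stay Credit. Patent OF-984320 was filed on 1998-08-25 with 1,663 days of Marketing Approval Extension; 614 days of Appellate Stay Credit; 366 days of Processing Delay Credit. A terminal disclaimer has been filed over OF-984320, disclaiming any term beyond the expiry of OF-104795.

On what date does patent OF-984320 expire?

2016-04-17

Natural term of OF-984320:
  Base: filing + 16 years → 25 August 2014.
  Marketing Approval Extension: 1663 days claimed exceeds the 780-day cap, so +780 days → 13 October 2016.
  Appellate Stay Credit: +614 days → 19 June 2018.
  Processing Delay Credit: +366 days → 20 June 2019.
Expiry of referenced patent OF-104795:
  Base: filing + 16 years → 4 January 2013.
  Marketing Approval Extension: 1015 days claimed exceeds the 780-day cap, so +780 days → 23 February 2015.
  Appellate Stay Credit: +419 days → 17 April 2016.
Terminal disclaimer: OF-984320 expires on the earlier of 20 June 2019 and 17 April 2016.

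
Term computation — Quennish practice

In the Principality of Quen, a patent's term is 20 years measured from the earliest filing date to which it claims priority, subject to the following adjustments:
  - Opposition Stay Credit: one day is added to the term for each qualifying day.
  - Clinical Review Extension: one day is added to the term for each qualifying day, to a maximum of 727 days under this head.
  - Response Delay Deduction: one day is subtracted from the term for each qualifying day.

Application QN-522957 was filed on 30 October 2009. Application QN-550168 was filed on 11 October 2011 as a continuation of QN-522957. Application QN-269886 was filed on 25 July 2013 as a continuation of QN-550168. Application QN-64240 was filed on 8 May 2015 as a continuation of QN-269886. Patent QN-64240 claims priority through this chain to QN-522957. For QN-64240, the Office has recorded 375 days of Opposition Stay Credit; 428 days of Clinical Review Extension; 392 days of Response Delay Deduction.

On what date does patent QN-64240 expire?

2030-12-15

Earliest priority filing: 30 October 2009.
Base term: 30 October 2009 + 20 years → 30 October 2029.
Opposition Stay Credit: +375 days → 9 November 2030.
Clinical Review Extension: 428 days (within the 727-day cap) → +428 days → 11 January 2032.
Response Delay Deduction: −392 days → 15 December 2030.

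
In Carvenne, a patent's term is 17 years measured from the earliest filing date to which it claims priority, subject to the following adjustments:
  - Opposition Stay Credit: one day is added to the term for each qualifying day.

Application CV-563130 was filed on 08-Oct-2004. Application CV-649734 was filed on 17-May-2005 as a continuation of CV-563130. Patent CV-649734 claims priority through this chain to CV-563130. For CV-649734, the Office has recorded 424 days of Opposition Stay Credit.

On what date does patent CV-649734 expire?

2022-12-06

Earliest priority filing: 8 October 2004.
Base term: 8 October 2004 + 17 years → 8 October 2021.
Opposition Stay Credit: +424 days → 6 December 2022.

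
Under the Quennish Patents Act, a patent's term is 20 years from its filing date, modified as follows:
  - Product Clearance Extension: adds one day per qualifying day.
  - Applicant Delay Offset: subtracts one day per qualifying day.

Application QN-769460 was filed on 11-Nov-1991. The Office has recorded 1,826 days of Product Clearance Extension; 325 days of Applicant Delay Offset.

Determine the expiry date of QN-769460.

Base term: filing date + 20 years → 11 November 2011.
Product Clearance Extension: +1826 days → 10 November 2016.
Applicant Delay Offset: −325 days → 21 December 2015.

December 21, 2015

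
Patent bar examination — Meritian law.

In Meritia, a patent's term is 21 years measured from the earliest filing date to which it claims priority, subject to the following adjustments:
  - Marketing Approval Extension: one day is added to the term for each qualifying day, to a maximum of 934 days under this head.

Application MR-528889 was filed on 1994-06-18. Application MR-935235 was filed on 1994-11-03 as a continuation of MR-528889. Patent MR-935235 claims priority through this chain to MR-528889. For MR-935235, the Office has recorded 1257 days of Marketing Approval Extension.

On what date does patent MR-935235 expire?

Earliest priority filing: 18 June 1994.
Base term: 18 June 1994 + 21 years → 18 June 2015.
Marketing Approval Extension: 1257 days claimed exceeds the 934-day cap, so +934 days → 7 January 2018.

2018-01-07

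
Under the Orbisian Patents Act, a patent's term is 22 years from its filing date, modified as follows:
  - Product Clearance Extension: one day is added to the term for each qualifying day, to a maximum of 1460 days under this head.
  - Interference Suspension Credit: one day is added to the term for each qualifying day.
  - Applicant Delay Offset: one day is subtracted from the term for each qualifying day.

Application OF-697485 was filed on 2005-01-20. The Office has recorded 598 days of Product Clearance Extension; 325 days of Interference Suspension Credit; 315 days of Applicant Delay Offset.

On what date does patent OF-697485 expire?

September 19, 2028

Base term: filing date + 22 years → 20 January 2027.
Product Clearance Extension: 598 days (within the 1460-day cap) → +598 days → 9 September 2028.
Interference Suspension Credit: +325 days → 31 July 2029.
Applicant Delay Offset: −315 days → 19 September 2028.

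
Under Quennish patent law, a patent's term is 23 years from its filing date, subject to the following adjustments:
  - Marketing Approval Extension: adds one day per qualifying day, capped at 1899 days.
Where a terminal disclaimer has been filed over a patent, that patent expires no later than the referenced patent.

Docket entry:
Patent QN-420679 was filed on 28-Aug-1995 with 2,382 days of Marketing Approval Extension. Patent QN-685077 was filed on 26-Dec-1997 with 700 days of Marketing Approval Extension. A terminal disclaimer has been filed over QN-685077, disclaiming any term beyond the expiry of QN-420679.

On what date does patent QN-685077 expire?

2022-11-26

Natural term of QN-685077:
  Base: filing + 23 years → 26 December 2020.
  Marketing Approval Extension: 700 days (within the 1899-day cap) → +700 days → 26 November 2022.
Expiry of referenced patent QN-420679:
  Base: filing + 23 years → 28 August 2018.
  Marketing Approval Extension: 2382 days claimed exceeds the 1899-day cap, so +1899 days → 9 November 2023.
Terminal disclaimer: QN-685077 expires on the earlier of 26 November 2022 and 9 November 2023.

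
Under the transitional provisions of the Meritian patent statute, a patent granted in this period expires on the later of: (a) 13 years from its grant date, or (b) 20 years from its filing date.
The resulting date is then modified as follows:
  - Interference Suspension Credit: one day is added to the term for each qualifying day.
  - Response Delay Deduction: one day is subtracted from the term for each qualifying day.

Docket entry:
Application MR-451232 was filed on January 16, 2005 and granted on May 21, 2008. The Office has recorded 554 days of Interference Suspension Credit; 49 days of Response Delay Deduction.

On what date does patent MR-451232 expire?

(a) grant + 13 years → 21 May 2021.
(b) filing + 20 years → 16 January 2025.
Later of the two: 16 January 2025.
Interference Suspension Credit: +554 days → 24 July 2026.
Response Delay Deduction: −49 days → 5 June 2026.

2026-06-05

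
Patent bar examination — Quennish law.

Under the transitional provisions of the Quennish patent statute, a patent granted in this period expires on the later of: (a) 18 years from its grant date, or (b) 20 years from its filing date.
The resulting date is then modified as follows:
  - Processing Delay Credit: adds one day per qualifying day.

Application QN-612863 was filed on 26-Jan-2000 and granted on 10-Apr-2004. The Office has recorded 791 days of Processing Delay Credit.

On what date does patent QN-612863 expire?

2024-06-09

(a) grant + 18 years → 10 April 2022.
(b) filing + 20 years → 26 January 2020.
Later of the two: 10 April 2022.
Processing Delay Credit: +791 days → 9 June 2024.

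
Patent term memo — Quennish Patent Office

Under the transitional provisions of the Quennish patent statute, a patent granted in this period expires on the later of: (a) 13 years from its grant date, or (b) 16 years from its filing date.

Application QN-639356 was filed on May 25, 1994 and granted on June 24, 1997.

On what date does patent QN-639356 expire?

June 24, 2010

(a) grant + 13 years → 24 June 2010.
(b) filing + 16 years → 25 May 2010.
Later of the two: 24 June 2010.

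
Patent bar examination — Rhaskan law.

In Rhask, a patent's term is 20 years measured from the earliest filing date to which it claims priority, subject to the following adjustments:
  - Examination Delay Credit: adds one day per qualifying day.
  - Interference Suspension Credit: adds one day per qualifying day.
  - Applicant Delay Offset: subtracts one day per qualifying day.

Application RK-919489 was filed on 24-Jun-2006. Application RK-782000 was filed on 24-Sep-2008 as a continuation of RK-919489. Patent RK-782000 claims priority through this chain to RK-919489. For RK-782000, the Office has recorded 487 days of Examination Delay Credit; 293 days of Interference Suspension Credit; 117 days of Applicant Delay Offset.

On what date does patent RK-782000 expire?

Earliest priority filing: 24 June 2006.
Base term: 24 June 2006 + 20 years → 24 June 2026.
Examination Delay Credit: +487 days → 24 October 2027.
Interference Suspension Credit: +293 days → 12 August 2028.
Applicant Delay Offset: −117 days → 17 April 2028.

April 17, 2028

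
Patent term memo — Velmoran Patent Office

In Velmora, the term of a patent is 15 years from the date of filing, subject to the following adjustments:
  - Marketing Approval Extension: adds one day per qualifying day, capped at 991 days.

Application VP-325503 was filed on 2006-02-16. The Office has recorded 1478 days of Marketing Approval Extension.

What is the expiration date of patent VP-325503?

Base term: filing date + 15 years → 16 February 2021.
Marketing Approval Extension: 1478 days claimed exceeds the 991-day cap, so +991 days → 4 November 2023.

November 4, 2023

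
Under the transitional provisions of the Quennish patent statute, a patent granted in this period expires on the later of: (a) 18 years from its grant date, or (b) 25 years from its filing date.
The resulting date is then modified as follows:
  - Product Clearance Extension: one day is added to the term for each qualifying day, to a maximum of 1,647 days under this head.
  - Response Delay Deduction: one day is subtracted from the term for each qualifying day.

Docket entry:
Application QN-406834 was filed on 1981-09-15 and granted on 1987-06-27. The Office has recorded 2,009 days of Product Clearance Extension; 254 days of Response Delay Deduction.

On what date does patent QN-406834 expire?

July 9, 2010

(a) grant + 18 years → 27 June 2005.
(b) filing + 25 years → 15 September 2006.
Later of the two: 15 September 2006.
Product Clearance Extension: 2009 days claimed exceeds the 1647-day cap, so +1647 days → 20 March 2011.
Response Delay Deduction: −254 days → 9 July 2010.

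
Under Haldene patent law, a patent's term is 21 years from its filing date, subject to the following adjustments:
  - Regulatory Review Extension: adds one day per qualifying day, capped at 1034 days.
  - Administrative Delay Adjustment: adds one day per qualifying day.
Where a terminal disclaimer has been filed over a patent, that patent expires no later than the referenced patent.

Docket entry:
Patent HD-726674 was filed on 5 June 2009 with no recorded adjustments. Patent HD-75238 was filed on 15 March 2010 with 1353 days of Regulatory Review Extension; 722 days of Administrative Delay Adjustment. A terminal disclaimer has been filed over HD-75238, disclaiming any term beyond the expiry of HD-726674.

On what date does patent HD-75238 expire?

Natural term of HD-75238:
  Base: filing + 21 years → 15 March 2031.
  Regulatory Review Extension: 1353 days claimed exceeds the 1034-day cap, so +1034 days → 12 January 2034.
  Administrative Delay Adjustment: +722 days → 4 January 2036.
Expiry of referenced patent HD-726674:
  Base: filing + 21 years → 5 June 2030.
Terminal disclaimer: HD-75238 expires on the earlier of 4 January 2036 and 5 June 2030.

June 5, 2030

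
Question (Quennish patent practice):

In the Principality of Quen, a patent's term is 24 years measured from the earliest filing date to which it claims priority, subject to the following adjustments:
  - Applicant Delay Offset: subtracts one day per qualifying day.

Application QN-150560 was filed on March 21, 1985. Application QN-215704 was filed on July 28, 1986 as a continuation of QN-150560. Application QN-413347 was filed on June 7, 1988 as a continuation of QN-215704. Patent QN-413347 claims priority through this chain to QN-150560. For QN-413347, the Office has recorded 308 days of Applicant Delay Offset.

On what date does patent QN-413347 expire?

2008-05-17

Earliest priority filing: 21 March 1985.
Base term: 21 March 1985 + 24 years → 21 March 2009.
Applicant Delay Offset: −308 days → 17 May 2008.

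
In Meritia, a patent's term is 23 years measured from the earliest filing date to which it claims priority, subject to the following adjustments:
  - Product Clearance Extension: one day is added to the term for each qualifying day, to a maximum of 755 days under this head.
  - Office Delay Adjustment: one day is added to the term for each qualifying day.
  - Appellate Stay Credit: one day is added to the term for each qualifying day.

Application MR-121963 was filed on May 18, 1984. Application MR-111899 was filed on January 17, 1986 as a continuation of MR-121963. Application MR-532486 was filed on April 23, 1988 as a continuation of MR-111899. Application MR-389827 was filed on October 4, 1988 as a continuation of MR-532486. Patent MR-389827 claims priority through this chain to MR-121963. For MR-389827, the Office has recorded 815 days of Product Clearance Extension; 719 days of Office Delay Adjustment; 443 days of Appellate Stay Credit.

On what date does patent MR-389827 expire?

Earliest priority filing: 18 May 1984.
Base term: 18 May 1984 + 23 years → 18 May 2007.
Product Clearance Extension: 815 days claimed exceeds the 755-day cap, so +755 days → 11 June 2009.
Office Delay Adjustment: +719 days → 31 May 2011.
Appellate Stay Credit: +443 days → 16 August 2012.

August 16, 2012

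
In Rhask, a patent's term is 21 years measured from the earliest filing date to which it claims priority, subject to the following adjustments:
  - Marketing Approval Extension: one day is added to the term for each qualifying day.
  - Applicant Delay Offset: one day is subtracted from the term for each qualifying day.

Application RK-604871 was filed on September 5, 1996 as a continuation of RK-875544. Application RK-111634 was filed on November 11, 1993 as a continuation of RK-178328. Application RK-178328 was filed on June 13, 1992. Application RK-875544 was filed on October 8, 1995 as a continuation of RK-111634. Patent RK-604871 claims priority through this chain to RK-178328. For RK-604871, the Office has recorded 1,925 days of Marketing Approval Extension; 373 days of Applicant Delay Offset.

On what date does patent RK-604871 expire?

Earliest priority filing: 13 June 1992.
Base term: 13 June 1992 + 21 years → 13 June 2013.
Marketing Approval Extension: +1925 days → 20 September 2018.
Applicant Delay Offset: −373 days → 12 September 2017.

September 12, 2017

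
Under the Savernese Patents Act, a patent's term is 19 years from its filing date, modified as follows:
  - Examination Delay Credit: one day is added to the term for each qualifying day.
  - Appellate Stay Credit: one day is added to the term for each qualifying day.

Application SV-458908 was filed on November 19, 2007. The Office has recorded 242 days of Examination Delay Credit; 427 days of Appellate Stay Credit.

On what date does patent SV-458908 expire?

2028-09-18

Base term: filing date + 19 years → 19 November 2026.
Examination Delay Credit: +242 days → 19 July 2027.
Appellate Stay Credit: +427 days → 18 September 2028.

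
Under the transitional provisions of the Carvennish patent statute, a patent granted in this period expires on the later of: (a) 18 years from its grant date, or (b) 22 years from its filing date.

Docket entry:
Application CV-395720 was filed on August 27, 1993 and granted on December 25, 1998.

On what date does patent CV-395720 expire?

2016-12-25

(a) grant + 18 years → 25 December 2016.
(b) filing + 22 years → 27 August 2015.
Later of the two: 25 December 2016.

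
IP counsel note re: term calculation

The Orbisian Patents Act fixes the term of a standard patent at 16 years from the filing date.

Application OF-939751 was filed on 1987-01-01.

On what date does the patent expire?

Filing date + 16 years → 1 January 2003.

January 1, 2003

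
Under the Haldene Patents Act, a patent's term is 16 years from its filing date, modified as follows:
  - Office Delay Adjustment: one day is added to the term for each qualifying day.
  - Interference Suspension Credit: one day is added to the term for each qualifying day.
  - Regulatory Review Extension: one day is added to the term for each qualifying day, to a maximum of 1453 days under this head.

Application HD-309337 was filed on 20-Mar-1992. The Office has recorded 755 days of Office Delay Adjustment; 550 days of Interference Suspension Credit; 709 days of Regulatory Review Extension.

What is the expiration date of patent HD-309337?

Base term: filing date + 16 years → 20 March 2008.
Office Delay Adjustment: +755 days → 14 April 2010.
Interference Suspension Credit: +550 days → 16 October 2011.
Regulatory Review Extension: 709 days (within the 1453-day cap) → +709 days → 24 September 2013.

September 24, 2013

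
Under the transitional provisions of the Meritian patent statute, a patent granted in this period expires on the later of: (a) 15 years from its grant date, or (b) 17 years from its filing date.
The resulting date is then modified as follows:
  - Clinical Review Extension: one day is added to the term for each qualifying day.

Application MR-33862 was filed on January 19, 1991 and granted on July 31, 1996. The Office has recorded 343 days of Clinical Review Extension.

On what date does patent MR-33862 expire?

2012-07-08

(a) grant + 15 years → 31 July 2011.
(b) filing + 17 years → 19 January 2008.
Later of the two: 31 July 2011.
Clinical Review Extension: +343 days → 8 July 2012.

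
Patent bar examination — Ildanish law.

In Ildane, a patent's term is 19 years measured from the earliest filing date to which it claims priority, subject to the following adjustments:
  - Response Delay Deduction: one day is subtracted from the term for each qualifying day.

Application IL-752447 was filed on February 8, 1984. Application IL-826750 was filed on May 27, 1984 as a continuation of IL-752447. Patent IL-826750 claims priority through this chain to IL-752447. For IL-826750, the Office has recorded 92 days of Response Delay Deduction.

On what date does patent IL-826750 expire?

November 8, 2002

Earliest priority filing: 8 February 1984.
Base term: 8 February 1984 + 19 years → 8 February 2003.
Response Delay Deduction: −92 days → 8 November 2002.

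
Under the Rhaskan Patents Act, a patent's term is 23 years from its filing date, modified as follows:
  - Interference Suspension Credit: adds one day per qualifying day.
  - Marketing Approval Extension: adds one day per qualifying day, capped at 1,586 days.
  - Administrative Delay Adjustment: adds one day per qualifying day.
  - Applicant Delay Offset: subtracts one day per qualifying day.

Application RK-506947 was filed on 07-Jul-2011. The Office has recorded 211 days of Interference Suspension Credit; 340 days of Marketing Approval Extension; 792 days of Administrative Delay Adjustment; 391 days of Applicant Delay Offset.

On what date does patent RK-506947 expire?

Base term: filing date + 23 years → 7 July 2034.
Interference Suspension Credit: +211 days → 3 February 2035.
Marketing Approval Extension: 340 days (within the 1586-day cap) → +340 days → 9 January 2036.
Administrative Delay Adjustment: +792 days → 11 March 2038.
Applicant Delay Offset: −391 days → 13 February 2037.

2037-02-13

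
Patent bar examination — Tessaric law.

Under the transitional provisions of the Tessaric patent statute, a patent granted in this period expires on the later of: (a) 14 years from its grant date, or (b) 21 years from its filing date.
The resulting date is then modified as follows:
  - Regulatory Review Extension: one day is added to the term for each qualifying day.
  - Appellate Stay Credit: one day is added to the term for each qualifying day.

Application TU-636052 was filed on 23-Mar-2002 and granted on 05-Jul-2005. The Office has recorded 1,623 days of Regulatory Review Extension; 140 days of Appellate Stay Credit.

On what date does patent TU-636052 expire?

(a) grant + 14 years → 5 July 2019.
(b) filing + 21 years → 23 March 2023.
Later of the two: 23 March 2023.
Regulatory Review Extension: +1623 days → 1 September 2027.
Appellate Stay Credit: +140 days → 19 January 2028.

2028-01-19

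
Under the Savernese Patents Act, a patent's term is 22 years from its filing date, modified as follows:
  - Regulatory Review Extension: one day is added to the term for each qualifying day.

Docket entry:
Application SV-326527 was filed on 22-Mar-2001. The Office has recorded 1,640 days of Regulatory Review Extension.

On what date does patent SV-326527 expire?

September 17, 2027

Base term: filing date + 22 years → 22 March 2023.
Regulatory Review Extension: +1640 days → 17 September 2027.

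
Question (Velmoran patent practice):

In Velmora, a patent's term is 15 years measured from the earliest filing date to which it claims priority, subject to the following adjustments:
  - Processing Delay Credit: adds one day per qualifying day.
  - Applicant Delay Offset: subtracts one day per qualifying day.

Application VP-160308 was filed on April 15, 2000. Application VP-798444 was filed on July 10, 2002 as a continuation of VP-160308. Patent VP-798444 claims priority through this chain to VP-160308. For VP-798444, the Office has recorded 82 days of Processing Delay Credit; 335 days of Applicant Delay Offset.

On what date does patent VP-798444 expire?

Earliest priority filing: 15 April 2000.
Base term: 15 April 2000 + 15 years → 15 April 2015.
Processing Delay Credit: +82 days → 6 July 2015.
Applicant Delay Offset: −335 days → 5 August 2014.

August 5, 2014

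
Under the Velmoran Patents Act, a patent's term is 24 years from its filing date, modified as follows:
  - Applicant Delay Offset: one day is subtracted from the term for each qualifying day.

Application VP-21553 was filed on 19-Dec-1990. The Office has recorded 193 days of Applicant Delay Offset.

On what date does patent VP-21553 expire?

Base term: filing date + 24 years → 19 December 2014.
Applicant Delay Offset: −193 days → 9 June 2014.

June 9, 2014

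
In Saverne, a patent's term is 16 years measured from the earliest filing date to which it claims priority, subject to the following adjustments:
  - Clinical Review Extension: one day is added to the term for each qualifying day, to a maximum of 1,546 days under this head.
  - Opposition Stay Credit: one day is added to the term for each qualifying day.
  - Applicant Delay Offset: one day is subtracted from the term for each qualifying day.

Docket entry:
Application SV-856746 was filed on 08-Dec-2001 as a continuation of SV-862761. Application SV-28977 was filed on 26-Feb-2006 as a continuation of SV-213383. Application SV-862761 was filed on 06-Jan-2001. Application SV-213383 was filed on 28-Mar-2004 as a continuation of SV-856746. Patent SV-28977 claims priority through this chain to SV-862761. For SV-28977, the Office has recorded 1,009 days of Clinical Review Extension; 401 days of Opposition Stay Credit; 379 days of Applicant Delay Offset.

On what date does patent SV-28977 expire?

2019-11-03

Earliest priority filing: 6 January 2001.
Base term: 6 January 2001 + 16 years → 6 January 2017.
Clinical Review Extension: 1009 days (within the 1546-day cap) → +1009 days → 12 October 2019.
Opposition Stay Credit: +401 days → 16 November 2020.
Applicant Delay Offset: −379 days → 3 November 2019.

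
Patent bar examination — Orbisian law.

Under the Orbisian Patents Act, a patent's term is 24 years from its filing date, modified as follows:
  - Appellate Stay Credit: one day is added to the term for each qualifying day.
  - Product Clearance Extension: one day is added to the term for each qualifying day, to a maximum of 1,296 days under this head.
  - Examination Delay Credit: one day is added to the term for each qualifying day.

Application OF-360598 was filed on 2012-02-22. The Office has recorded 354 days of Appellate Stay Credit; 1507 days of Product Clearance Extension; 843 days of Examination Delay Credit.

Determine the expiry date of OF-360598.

Base term: filing date + 24 years → 22 February 2036.
Appellate Stay Credit: +354 days → 10 February 2037.
Product Clearance Extension: 1507 days claimed exceeds the 1296-day cap, so +1296 days → 29 August 2040.
Examination Delay Credit: +843 days → 20 December 2042.

December 20, 2042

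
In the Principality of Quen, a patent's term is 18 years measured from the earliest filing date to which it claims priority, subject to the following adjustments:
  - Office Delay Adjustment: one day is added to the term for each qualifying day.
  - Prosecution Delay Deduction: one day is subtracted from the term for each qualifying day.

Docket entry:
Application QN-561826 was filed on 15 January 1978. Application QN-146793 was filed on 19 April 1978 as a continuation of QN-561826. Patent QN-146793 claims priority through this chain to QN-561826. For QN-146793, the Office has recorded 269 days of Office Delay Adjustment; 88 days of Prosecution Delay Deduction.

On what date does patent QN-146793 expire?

Earliest priority filing: 15 January 1978.
Base term: 15 January 1978 + 18 years → 15 January 1996.
Office Delay Adjustment: +269 days → 10 October 1996.
Prosecution Delay Deduction: −88 days → 14 July 1996.

1996-07-14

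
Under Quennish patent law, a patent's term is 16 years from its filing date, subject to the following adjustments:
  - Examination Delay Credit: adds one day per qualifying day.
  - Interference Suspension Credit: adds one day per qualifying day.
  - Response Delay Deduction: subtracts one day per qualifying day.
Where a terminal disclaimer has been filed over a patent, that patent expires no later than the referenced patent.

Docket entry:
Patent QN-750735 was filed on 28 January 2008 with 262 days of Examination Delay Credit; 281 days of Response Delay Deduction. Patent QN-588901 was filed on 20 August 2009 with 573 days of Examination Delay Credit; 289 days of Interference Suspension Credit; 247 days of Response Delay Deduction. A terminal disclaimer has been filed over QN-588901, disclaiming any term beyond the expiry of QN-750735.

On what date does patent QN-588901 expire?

Natural term of QN-588901:
  Base: filing + 16 years → 20 August 2025.
  Examination Delay Credit: +573 days → 16 March 2027.
  Interference Suspension Credit: +289 days → 30 December 2027.
  Response Delay Deduction: −247 days → 27 April 2027.
Expiry of referenced patent QN-750735:
  Base: filing + 16 years → 28 January 2024.
  Examination Delay Credit: +262 days → 16 October 2024.
  Response Delay Deduction: −281 days → 9 January 2024.
Terminal disclaimer: QN-588901 expires on the earlier of 27 April 2027 and 9 January 2024.

January 9, 2024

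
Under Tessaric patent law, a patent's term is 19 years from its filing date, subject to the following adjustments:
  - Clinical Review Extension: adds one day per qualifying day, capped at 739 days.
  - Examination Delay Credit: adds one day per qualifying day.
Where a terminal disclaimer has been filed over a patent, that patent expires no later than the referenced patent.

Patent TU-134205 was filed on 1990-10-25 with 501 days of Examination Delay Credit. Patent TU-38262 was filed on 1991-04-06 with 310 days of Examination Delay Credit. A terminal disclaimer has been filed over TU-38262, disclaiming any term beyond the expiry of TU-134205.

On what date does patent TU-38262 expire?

2011-02-10

Natural term of TU-38262:
  Base: filing + 19 years → 6 April 2010.
  Examination Delay Credit: +310 days → 10 February 2011.
Expiry of referenced patent TU-134205:
  Base: filing + 19 years → 25 October 2009.
  Examination Delay Credit: +501 days → 10 March 2011.
Terminal disclaimer: TU-38262 expires on the earlier of 10 February 2011 and 10 March 2011.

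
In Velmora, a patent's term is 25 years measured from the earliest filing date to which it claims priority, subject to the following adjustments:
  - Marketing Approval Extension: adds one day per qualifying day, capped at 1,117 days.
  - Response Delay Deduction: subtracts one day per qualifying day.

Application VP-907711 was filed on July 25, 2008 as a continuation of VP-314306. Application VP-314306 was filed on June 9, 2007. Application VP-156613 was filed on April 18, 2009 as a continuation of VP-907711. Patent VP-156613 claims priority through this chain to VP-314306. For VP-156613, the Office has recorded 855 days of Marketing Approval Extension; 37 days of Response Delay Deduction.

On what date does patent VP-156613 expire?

Earliest priority filing: 9 June 2007.
Base term: 9 June 2007 + 25 years → 9 June 2032.
Marketing Approval Extension: 855 days (within the 1117-day cap) → +855 days → 12 October 2034.
Response Delay Deduction: −37 days → 5 September 2034.

2034-09-05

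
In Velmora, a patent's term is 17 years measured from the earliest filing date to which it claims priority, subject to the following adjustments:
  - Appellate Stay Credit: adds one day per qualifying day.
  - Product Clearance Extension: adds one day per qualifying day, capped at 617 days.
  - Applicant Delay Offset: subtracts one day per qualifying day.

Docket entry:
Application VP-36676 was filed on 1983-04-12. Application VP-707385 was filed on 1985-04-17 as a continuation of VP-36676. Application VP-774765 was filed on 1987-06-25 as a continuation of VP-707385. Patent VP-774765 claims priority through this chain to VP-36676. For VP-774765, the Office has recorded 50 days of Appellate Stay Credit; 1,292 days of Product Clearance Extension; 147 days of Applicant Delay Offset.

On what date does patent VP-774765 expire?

September 14, 2001

Earliest priority filing: 12 April 1983.
Base term: 12 April 1983 + 17 years → 12 April 2000.
Appellate Stay Credit: +50 days → 1 June 2000.
Product Clearance Extension: 1292 days claimed exceeds the 617-day cap, so +617 days → 8 February 2002.
Applicant Delay Offset: −147 days → 14 September 2001.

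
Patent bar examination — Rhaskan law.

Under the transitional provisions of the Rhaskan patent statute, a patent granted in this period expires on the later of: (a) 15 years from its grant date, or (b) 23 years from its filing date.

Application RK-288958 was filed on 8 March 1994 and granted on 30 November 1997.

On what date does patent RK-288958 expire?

(a) grant + 15 years → 30 November 2012.
(b) filing + 23 years → 8 March 2017.
Later of the two: 8 March 2017.

2017-03-08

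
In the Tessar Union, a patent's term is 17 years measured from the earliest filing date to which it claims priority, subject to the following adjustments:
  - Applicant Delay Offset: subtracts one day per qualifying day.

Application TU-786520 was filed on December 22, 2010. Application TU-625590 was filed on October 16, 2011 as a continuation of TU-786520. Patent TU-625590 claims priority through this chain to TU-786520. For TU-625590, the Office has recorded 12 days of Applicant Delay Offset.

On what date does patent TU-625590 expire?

Earliest priority filing: 22 December 2010.
Base term: 22 December 2010 + 17 years → 22 December 2027.
Applicant Delay Offset: −12 days → 10 December 2027.

December 10, 2027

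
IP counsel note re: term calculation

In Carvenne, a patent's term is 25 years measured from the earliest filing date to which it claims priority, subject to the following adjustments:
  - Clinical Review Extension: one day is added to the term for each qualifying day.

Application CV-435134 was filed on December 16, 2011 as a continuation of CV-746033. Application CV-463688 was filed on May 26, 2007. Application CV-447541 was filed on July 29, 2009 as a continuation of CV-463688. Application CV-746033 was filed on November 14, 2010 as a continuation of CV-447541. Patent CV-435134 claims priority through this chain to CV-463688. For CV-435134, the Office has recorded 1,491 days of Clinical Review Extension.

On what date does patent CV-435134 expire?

June 25, 2036

Earliest priority filing: 26 May 2007.
Base term: 26 May 2007 + 25 years → 26 May 2032.
Clinical Review Extension: +1491 days → 25 June 2036.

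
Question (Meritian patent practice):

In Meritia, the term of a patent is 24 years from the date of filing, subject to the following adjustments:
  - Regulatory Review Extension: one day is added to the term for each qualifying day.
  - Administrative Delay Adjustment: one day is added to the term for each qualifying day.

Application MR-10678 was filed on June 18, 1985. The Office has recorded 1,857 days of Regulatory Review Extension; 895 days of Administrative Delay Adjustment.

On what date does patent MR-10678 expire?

December 30, 2016

Base term: filing date + 24 years → 18 June 2009.
Regulatory Review Extension: +1857 days → 19 July 2014.
Administrative Delay Adjustment: +895 days → 30 December 2016.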